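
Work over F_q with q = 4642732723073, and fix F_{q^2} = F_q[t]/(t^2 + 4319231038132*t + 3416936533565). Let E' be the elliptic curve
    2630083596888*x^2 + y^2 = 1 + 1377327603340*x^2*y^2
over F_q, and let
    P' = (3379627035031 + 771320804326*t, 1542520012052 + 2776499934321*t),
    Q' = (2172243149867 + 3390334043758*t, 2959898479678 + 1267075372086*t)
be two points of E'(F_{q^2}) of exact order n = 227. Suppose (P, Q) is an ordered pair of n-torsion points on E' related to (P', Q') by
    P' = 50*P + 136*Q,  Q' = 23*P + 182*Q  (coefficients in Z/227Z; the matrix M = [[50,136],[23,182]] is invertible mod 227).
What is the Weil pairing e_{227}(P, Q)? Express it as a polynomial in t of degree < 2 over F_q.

Since e_{227}(P,P)=e_{227}(Q,Q)=1 and e_{227}(Q,P)=e_{227}(P,Q)^{-1}, expanding e_{227}(50*P + 136*Q,23*P + 182*Q) leaves e(P,Q)^det(M).
det M = 50*182 - 136*23 = 5972 = 70 (mod 227); 70^{-1} = 120 (mod 227).
Map (x,y)_Ed via u=(1+y)/(1-y), v=(1+y)/((1-y)x) to Montgomery A=140803597504,B=471478333752; then to (a',b')=(888785797804,2574814335675).
Double-and-add over 11100011: 8-1 doublings, 5-1 additions; each step l_{T,T}/v_{2T} or l_{T,P'}/v at Q'+S for random S.
Miller gives e_{227}(P',Q') = 3980738109675 + 1929015302908*t in F_{4642732723073^2}.
Raise to 120: e(P,Q) = 195937244050 + 2287099451131*t in mu_{227}.

195937244050 + 2287099451131*t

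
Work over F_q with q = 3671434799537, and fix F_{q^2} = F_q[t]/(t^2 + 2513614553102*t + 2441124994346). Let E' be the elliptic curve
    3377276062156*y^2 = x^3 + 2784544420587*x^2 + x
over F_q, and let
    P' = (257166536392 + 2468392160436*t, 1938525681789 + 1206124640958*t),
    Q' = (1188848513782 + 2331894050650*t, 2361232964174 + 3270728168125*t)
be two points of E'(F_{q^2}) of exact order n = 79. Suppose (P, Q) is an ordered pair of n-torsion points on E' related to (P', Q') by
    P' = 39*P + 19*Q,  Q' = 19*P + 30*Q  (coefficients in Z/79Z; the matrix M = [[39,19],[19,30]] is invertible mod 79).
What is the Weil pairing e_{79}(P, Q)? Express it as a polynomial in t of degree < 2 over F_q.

Under M = [[39,19],[19,30]] in GL_2(Z/79), e_{79}(P',Q') = e_{79}(P,Q)^(39*30-19*19 mod 79).
det M = 39*30 - 19*19 = 809 = 19 (mod 79); 19^{-1} = 25 (mod 79).
(x,y)|->(959501449316x+158607159049,959501449316y) sends E' to y^2=x^3+3272484614624*x+107228295408.
Miller loop for e_{79} over F_{3671434799537^2}: bits of 79 = 1001111; 6 double steps + 4 add steps, l/v at each.
e_{79}(P',Q') = 547211579645 + 1454653599715*t.
Thus e_{79}(P,Q) = 2480812594659 + 1607861373989*t.

2480812594659 + 1607861373989*t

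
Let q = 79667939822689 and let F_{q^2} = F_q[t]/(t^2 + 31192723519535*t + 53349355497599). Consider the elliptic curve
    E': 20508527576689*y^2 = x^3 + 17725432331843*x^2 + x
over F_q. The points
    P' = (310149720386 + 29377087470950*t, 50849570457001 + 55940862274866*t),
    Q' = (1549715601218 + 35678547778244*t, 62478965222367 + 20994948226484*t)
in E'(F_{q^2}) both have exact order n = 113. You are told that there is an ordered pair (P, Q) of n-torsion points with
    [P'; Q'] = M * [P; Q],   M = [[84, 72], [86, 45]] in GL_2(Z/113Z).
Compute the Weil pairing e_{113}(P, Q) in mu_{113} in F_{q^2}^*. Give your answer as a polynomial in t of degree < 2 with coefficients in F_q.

Alternating bilinearity on E[113] (values in mu_{113} in F_{79667939822689^2}) gives e(P',Q') = e(P,Q)^det(M).
84*45 - 72*86 = -2412; reduced mod 113: det = 74, inverse 84.
Montgomery->Weierstrass: x_W = 23139645391463*x+54259258678575, y_W=23139645391463*y on F_{79667939822689}; lands on y^2=x^3+38189857951686*x.
7-bit Miller (1110001) on E'/F_{79667939822689} with a'=38189857951686, b'=0: accumulate tangent/chord ratios at Q'+S and P'+S'.
e_{113}(P',Q') = 45474384868671 + 68004224429676*t.
e_{113}(P,Q) = (45474384868671 + 68004224429676*t)^{84} = 48171059529475 + 79055353224059*t.

48171059529475 + 79055353224059*t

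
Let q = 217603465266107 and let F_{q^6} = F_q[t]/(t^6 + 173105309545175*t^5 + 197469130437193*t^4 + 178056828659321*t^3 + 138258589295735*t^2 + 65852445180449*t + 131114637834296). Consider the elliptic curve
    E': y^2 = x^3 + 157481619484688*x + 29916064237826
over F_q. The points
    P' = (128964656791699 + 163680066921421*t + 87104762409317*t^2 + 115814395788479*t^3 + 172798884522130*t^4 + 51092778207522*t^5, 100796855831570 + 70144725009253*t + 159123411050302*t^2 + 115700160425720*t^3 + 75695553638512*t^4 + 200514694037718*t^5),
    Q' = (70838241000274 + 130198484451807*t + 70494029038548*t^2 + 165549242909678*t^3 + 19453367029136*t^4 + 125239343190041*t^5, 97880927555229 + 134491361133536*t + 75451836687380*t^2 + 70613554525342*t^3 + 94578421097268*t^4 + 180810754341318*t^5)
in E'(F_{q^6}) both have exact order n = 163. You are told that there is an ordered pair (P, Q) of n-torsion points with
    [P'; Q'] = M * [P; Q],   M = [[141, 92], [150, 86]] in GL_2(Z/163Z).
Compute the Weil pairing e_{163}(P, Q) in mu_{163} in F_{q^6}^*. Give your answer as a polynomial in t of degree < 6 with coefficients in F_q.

e_{163}(aP+bQ,cP+dQ) = e_{163}(P,Q)^(ad-bc); with (a,b,c,d)=(141,92,150,86) this gives the det-163 law.
141*86 - 92*150 = -1674; reduced mod 163: det = 119, inverse 100.
n = 163 = (10100011)_2 (8 bits, wt 4); accumulate f_{163,P'}(Q'+S)/f_{163,P'}(S) along the 7-step ladder.
Miller gives e_{163}(P',Q') = 204919242818761 + 76740541883748*t + 26145492374610*t^2 + 147969720221865*t^3 + 184741027796704*t^4 + 142199623793778*t^5 in F_{217603465266107^6}.
Raise to 100: e(P,Q) = 88050507717409 + 125557151935998*t + 172926918685360*t^2 + 83675611686813*t^3 + 198265638947764*t^4 + 119821704147967*t^5 in mu_{163}.

88050507717409 + 125557151935998*t + 172926918685360*t^2 + 83675611686813*t^3 + 198265638947764*t^4 + 119821704147967*t^5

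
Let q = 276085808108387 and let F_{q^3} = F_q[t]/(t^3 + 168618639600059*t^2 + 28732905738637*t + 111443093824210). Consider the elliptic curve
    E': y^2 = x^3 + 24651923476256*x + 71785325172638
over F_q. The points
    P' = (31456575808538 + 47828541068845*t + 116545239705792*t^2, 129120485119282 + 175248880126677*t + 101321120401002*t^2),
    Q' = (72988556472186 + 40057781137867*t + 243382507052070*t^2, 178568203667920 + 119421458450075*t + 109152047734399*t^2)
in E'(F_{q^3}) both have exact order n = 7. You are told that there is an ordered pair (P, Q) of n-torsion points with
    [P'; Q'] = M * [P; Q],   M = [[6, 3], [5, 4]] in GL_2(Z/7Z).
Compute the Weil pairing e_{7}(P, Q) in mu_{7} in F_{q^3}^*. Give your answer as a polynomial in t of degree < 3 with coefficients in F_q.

The 7-Weil pairing on E[7] over F_{276085808108387} is alternating-bilinear: e_{7}(P',Q') = e_{7}(P,Q)^det(M).
Inverting 2 mod 7: 4. Thus e_{7}(P,Q) = e(P',Q')^{4}.
Build f_{7,P'} and f_{7,Q'} via the 3-bit ladder of 7=111_2; evaluate at shifted divisors; quotient in F_{276085808108387^3}.
Result: e(P',Q') = 109554109987441 + 239325331911080*t + 61664358886733*t^2.
Raise to 4: e(P,Q) = 107852418658125 + 245466526750357*t + 127745234590800*t^2 in mu_{7}.

107852418658125 + 245466526750357*t + 127745234590800*t^2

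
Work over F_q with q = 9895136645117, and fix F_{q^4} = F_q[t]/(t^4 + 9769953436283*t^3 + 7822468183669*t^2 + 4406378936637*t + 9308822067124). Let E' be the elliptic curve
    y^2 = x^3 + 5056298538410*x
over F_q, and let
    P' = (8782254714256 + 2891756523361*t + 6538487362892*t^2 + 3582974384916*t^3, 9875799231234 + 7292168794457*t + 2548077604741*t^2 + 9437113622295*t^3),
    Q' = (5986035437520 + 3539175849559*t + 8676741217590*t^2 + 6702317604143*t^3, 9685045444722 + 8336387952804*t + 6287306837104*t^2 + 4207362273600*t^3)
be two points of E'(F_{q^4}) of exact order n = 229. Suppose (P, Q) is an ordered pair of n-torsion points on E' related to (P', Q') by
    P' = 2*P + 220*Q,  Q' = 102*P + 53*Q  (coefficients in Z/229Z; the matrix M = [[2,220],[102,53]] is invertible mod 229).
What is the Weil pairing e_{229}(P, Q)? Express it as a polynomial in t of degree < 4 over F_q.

Alternating bilinearity on E[229] (values in mu_{229} in F_{9895136645117^4}) gives e(P',Q') = e(P,Q)^det(M).
2*53 - 220*102 = -22334; reduced mod 229: det = 108, inverse 176.
8-bit Miller (11100101) on E'/F_{9895136645117} with a'=5056298538410, b'=0: accumulate tangent/chord ratios at Q'+S and P'+S'.
So e_{229}(P',Q') = 2353105663549 + 945816889521*t + 5160897964258*t^2 + 976665130734*t^3.
e_{229}(P,Q) = (2353105663549 + 945816889521*t + 5160897964258*t^2 + 976665130734*t^3)^{176} = 1029271525848 + 6333557729777*t + 4151294887767*t^2 + 9304724916088*t^3.

1029271525848 + 6333557729777*t + 4151294887767*t^2 + 9304724916088*t^3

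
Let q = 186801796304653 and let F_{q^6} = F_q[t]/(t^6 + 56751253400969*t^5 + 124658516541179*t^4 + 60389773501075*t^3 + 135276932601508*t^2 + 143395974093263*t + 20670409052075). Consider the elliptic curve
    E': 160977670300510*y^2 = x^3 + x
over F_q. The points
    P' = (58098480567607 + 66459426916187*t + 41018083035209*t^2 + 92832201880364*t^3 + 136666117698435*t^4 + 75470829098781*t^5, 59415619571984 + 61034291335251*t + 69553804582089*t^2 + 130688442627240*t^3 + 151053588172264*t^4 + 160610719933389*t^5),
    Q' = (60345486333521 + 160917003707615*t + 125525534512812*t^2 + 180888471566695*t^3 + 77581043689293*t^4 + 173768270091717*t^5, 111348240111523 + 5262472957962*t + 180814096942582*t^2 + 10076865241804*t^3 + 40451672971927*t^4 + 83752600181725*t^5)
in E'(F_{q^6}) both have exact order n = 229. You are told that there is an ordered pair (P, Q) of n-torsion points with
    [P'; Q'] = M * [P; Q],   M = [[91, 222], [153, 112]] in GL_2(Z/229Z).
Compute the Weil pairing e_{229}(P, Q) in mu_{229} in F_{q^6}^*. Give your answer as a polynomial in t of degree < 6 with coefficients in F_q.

17711599416544 + 66005517938890*t + 168472455537475*t^2 + 57127931369866*t^3 + 141671677241429*t^4 + 55088659509546*t^5

Since e_{229}(P,P)=e_{229}(Q,Q)=1 and e_{229}(Q,P)=e_{229}(P,Q)^{-1}, expanding e_{229}(91*P + 222*Q,153*P + 112*Q) leaves e(P,Q)^det(M).
det(M) mod 229 = 42; its inverse in (Z/229)^* is 60 (check: 42*60 mod 229 = 1).
Montgomery->Weierstrass: x_W = 81421082758575*x, y_W=81421082758575*y on F_{186801796304653}; lands on y^2=x^3+151114510205598*x.
Miller loop for e_{229} over F_{186801796304653^6}: bits of 229 = 11100101; 7 double steps + 4 add steps, l/v at each.
The quotient is 51530633785016 + 37453773517041*t + 79405255416440*t^2 + 161504604205759*t^3 + 80854183162529*t^4 + 166489733531720*t^5.
(51530633785016 + 37453773517041*t + 79405255416440*t^2 + 161504604205759*t^3 + 80854183162529*t^4 + 166489733531720*t^5)^{60} mod (186801796304653,f) = 17711599416544 + 66005517938890*t + 168472455537475*t^2 + 57127931369866*t^3 + 141671677241429*t^4 + 55088659509546*t^5.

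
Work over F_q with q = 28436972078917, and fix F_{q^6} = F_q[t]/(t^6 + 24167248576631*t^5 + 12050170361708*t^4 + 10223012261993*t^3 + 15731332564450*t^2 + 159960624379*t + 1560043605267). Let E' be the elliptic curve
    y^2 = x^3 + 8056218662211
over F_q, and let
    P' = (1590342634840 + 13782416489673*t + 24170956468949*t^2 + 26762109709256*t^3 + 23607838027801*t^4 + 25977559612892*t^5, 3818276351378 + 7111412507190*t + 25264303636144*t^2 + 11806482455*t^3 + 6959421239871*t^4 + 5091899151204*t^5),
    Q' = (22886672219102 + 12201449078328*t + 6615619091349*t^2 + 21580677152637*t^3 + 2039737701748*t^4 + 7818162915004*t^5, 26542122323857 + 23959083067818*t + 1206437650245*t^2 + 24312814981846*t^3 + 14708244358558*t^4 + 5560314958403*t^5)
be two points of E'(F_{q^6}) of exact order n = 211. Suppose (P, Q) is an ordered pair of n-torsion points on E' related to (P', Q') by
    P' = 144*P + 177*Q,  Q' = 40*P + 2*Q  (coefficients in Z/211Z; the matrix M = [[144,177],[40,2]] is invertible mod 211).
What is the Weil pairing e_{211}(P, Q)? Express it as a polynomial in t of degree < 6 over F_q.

Since e_{211}(P,P)=e_{211}(Q,Q)=1 and e_{211}(Q,P)=e_{211}(P,Q)^{-1}, expanding e_{211}(144*P + 177*Q,40*P + 2*Q) leaves e(P,Q)^det(M).
Hence e(P,Q) = e(P',Q')^{58} where 58 = 171^{-1} mod 211.
Build f_{211,P'} and f_{211,Q'} via the 8-bit ladder of 211=11010011_2; evaluate at shifted divisors; quotient in F_{28436972078917^6}.
So e_{211}(P',Q') = 10057754311083 + 7997095201404*t + 14698663862116*t^2 + 13029739760903*t^3 + 27592091140351*t^4 + 28306379121933*t^5.
e_{211}(P,Q) = (10057754311083 + 7997095201404*t + 14698663862116*t^2 + 13029739760903*t^3 + 27592091140351*t^4 + 28306379121933*t^5)^{58} = 25088888366193 + 1495455441342*t + 19964425514632*t^2 + 10119367432306*t^3 + 1417408021130*t^4 + 7839509639069*t^5.

25088888366193 + 1495455441342*t + 19964425514632*t^2 + 10119367432306*t^3 + 1417408021130*t^4 + 7839509639069*t^5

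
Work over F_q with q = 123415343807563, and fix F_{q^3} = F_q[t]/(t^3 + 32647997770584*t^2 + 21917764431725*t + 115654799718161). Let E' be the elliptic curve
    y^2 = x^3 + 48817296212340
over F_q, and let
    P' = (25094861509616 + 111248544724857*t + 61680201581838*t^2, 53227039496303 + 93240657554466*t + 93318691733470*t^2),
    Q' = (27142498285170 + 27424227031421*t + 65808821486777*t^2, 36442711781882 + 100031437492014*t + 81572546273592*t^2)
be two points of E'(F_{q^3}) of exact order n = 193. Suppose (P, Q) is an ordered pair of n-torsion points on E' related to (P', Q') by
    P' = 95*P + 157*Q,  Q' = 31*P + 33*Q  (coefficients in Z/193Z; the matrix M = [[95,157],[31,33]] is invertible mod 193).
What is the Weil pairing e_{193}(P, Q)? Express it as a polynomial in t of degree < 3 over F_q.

Under M = [[95,157],[31,33]] in GL_2(Z/193), e_{193}(P',Q') = e_{193}(P,Q)^(95*33-157*31 mod 193).
det(M) mod 193 = 5; its inverse in (Z/193)^* is 116 (check: 5*116 mod 193 = 1).
Run Miller on y^2=x^3+48817296212340 over F_{123415343807563}: ladder 11000001 (8 bits); e = f_P(D_Q)/f_Q(D_P).
Miller gives e_{193}(P',Q') = 108279538502692 + 56098470247509*t + 122567274948866*t^2 in F_{123415343807563^3}.
Thus e_{193}(P,Q) = 13731061674743 + 104215422554016*t + 34919467329235*t^2.

13731061674743 + 104215422554016*t + 34919467329235*t^2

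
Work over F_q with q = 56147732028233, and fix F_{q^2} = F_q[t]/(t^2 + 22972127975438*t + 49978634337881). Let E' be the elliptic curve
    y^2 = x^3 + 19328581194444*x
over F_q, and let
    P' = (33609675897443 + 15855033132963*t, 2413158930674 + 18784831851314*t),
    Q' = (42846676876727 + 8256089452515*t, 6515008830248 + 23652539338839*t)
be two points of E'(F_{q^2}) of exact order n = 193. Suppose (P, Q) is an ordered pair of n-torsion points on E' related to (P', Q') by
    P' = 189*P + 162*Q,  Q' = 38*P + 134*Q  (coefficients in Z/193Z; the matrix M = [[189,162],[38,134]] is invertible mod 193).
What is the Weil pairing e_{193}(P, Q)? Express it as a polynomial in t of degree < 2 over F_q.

47111417396012 + 22837548768238*t

e_{193}(aP+bQ,cP+dQ) = e_{193}(P,Q)^(ad-bc); with (a,b,c,d)=(189,162,38,134) this gives the det-193 law.
Hence e(P,Q) = e(P',Q')^{144} where 144 = 63^{-1} mod 193.
8-bit Miller (11000001) on E'/F_{56147732028233} with a'=19328581194444, b'=0: accumulate tangent/chord ratios at Q'+S and P'+S'.
The quotient is 20450035403607 + 34754413743467*t.
Finally e_{193}(P,Q) = 47111417396012 + 22837548768238*t.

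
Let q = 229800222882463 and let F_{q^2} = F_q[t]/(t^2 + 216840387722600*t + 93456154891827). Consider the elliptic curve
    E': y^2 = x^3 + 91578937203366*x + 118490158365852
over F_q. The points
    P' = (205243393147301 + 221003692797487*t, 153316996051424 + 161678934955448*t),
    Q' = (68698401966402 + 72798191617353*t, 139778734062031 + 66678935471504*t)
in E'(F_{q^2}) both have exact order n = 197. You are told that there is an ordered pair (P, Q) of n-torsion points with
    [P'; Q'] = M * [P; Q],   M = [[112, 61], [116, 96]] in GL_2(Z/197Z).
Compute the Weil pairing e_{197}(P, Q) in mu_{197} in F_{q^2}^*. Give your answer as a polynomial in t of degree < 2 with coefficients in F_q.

Alternating bilinearity on E[197] (values in mu_{197} in F_{229800222882463^2}) gives e(P',Q') = e(P,Q)^det(M).
So e_{197}(P,Q) = e_{197}(P',Q')^{147}, since 130*147 = 1 mod 197.
8-bit Miller (11000101) on E'/F_{229800222882463} with a'=91578937203366, b'=118490158365852: accumulate tangent/chord ratios at Q'+S and P'+S'.
Result: e(P',Q') = 182788816290477 + 105333306452112*t.
Finally e_{197}(P,Q) = 142245437021884 + 1232866826162*t.

142245437021884 + 1232866826162*t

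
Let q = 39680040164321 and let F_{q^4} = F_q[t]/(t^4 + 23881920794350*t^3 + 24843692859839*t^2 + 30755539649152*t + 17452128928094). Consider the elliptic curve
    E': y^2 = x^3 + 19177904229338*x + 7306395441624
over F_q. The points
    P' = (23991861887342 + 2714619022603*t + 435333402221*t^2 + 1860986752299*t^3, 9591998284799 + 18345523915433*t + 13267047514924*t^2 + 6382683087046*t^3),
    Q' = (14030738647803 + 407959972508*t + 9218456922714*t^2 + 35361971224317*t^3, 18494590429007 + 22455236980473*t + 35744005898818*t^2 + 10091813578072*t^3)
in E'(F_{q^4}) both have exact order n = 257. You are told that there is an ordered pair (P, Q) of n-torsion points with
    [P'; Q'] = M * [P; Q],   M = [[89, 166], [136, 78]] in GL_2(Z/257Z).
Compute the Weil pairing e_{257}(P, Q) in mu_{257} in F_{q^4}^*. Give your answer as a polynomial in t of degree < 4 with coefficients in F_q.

Since e_{257}(P,P)=e_{257}(Q,Q)=1 and e_{257}(Q,P)=e_{257}(P,Q)^{-1}, expanding e_{257}(89*P + 166*Q,136*P + 78*Q) leaves e(P,Q)^det(M).
So e_{257}(P,Q) = e_{257}(P',Q')^{6}, since 43*6 = 1 mod 257.
Double-and-add over 100000001: 9-1 doublings, 2-1 additions; each step l_{T,T}/v_{2T} or l_{T,P'}/v at Q'+S for random S.
Result: e(P',Q') = 28732754568539 + 27795438966411*t + 31475860878443*t^2 + 21693756638927*t^3.
Hence e(P,Q) = 1603215811619 + 19037667831336*t + 12339537142743*t^2 + 19900018891882*t^3 in F_{39680040164321^4}^*.

1603215811619 + 19037667831336*t + 12339537142743*t^2 + 19900018891882*t^3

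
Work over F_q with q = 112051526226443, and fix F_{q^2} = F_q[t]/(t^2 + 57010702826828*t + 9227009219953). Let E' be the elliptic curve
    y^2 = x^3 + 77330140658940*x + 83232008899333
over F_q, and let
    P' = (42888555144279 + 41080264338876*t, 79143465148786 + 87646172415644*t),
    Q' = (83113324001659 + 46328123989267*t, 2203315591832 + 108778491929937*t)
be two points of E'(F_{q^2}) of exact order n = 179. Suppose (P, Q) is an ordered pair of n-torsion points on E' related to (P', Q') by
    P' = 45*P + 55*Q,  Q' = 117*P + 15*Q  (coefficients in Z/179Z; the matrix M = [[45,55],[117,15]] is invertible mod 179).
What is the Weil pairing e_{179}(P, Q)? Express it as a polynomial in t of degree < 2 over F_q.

82579539173673 + 102281440817384*t

Alternating bilinearity on E[179] (values in mu_{179} in F_{112051526226443^2}) gives e(P',Q') = e(P,Q)^det(M).
Hence e(P,Q) = e(P',Q')^{151} where 151 = 147^{-1} mod 179.
n = 179 = (10110011)_2 (8 bits, wt 5); accumulate f_{179,P'}(Q'+S)/f_{179,P'}(S) along the 7-step ladder.
Miller gives e_{179}(P',Q') = 56640241138301 + 21598652280335*t in F_{112051526226443^2}.
Thus e_{179}(P,Q) = 82579539173673 + 102281440817384*t.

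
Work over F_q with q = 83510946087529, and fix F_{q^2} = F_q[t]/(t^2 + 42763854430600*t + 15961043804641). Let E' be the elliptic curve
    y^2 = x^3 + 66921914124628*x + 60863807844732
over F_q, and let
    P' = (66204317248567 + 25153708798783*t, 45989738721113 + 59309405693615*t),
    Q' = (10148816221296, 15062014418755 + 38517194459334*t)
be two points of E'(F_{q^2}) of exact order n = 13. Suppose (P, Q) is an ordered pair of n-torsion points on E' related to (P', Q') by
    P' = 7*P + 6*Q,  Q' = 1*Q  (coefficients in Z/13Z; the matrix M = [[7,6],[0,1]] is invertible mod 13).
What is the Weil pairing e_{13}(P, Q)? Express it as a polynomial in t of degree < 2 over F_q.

50211933960997 + 20896418532262*t

e_{13}(aP+bQ,cP+dQ) = e_{13}(P,Q)^(ad-bc); with (a,b,c,d)=(7,6,0,1) this gives the det-13 law.
Inverting 7 mod 13: 2. Thus e_{13}(P,Q) = e(P',Q')^{2}.
4-bit Miller (1101) on E'/F_{83510946087529} with a'=66921914124628, b'=60863807844732: accumulate tangent/chord ratios at Q'+S and P'+S'.
So e_{13}(P',Q') = 39248673315761 + 59542043710124*t.
e_{13}(P,Q) = (39248673315761 + 59542043710124*t)^{2} = 50211933960997 + 20896418532262*t.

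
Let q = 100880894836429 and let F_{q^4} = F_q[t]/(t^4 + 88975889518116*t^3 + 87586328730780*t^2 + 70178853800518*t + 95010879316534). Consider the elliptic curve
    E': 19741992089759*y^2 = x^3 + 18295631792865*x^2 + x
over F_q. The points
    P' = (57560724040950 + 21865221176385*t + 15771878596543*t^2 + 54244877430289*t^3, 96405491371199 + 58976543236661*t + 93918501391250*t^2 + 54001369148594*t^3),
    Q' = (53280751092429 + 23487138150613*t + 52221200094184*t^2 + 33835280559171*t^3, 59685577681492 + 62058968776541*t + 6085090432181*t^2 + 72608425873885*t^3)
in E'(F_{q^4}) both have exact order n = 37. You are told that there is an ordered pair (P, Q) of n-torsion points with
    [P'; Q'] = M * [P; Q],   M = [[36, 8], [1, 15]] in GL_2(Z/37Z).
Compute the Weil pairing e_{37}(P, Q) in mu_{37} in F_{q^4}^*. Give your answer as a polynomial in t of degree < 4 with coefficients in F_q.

e_{37}(aP+bQ,cP+dQ) = e_{37}(P,Q)^(ad-bc); with (a,b,c,d)=(36,8,1,15) this gives the det-37 law.
36*15 - 8*1 = 532; reduced mod 37: det = 14, inverse 8.
Montgomery->Weierstrass: x_W = 5713322789586*x+62067781121506, y_W=5713322789586*y on F_{100880894836429}; lands on y^2=x^3+16893399429913*x+64245356466686.
Build f_{37,P'} and f_{37,Q'} via the 6-bit ladder of 37=100101_2; evaluate at shifted divisors; quotient in F_{100880894836429^4}.
Miller gives e_{37}(P',Q') = 35462949450929 + 56785684815845*t + 27558830142545*t^2 + 93061486417704*t^3 in F_{100880894836429^4}.
Hence e(P,Q) = 58919073561656 + 71381133029295*t + 57496211685789*t^2 + 97154422969539*t^3 in F_{100880894836429^4}^*.

58919073561656 + 71381133029295*t + 57496211685789*t^2 + 97154422969539*t^3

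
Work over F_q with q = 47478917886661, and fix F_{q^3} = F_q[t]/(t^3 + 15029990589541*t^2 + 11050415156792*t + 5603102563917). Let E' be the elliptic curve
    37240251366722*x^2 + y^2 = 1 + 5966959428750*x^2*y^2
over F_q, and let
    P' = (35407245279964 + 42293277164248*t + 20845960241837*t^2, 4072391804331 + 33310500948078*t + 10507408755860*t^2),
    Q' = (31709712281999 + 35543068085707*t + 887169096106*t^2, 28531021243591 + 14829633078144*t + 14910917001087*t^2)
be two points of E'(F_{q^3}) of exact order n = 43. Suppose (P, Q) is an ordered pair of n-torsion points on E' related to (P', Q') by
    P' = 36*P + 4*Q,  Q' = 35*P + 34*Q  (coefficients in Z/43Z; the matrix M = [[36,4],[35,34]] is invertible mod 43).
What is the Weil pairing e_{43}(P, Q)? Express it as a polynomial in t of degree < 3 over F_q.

Since e_{43}(P,P)=e_{43}(Q,Q)=1 and e_{43}(Q,P)=e_{43}(P,Q)^{-1}, expanding e_{43}(36*P + 4*Q,35*P + 34*Q) leaves e(P,Q)^det(M).
So e_{43}(P,Q) = e_{43}(P',Q')^{24}, since 9*24 = 1 mod 43.
Edwards->Montgomery: u=(1+y)/(1-y), v=u/x -> 1629372856355v^2=u^3+13030039625182u^2+u; then x_W=7818322984493u+38853813723686: y^2=x^3+18195083934095*x+46129995519135.
Double-and-add over 101011: 6-1 doublings, 4-1 additions; each step l_{T,T}/v_{2T} or l_{T,P'}/v at Q'+S for random S.
So e_{43}(P',Q') = 35122027587768 + 2368877366168*t + 20884832025183*t^2.
Hence e(P,Q) = 1368266453739 + 993580594748*t + 45468702344506*t^2 in F_{47478917886661^3}^*.

1368266453739 + 993580594748*t + 45468702344506*t^2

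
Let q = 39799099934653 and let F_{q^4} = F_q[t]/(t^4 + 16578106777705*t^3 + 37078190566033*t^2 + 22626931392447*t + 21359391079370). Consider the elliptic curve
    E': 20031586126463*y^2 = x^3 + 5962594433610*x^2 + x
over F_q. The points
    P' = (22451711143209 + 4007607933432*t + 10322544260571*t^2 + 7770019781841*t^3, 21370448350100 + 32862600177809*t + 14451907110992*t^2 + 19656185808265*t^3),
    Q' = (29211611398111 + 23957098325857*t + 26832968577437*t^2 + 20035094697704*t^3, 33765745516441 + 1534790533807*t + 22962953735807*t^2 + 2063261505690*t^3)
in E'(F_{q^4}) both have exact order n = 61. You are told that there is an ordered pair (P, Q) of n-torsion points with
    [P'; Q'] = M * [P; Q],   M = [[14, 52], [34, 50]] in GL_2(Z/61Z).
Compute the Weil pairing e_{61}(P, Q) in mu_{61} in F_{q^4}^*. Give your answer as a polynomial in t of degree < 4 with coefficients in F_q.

Alternating bilinearity on E[61] (values in mu_{61} in F_{39799099934653^4}) gives e(P',Q') = e(P,Q)^det(M).
det M = 14*50 - 52*34 = -1068 = 30 (mod 61); 30^{-1} = 59 (mod 61).
Undo Montgomery via alpha=34106070987294, beta=18757174295923: (a',b')=(0,22181982738438) over F_{39799099934653}.
Miller loop for e_{61} over F_{39799099934653^4}: bits of 61 = 111101; 5 double steps + 4 add steps, l/v at each.
So e_{61}(P',Q') = 24272024758458 + 1436103556489*t + 31677481610910*t^2 + 18945780309322*t^3.
Hence e(P,Q) = 11563384531312 + 13106875788843*t + 1976341774840*t^2 + 14034247577677*t^3 in F_{39799099934653^4}^*.

11563384531312 + 13106875788843*t + 1976341774840*t^2 + 14034247577677*t^3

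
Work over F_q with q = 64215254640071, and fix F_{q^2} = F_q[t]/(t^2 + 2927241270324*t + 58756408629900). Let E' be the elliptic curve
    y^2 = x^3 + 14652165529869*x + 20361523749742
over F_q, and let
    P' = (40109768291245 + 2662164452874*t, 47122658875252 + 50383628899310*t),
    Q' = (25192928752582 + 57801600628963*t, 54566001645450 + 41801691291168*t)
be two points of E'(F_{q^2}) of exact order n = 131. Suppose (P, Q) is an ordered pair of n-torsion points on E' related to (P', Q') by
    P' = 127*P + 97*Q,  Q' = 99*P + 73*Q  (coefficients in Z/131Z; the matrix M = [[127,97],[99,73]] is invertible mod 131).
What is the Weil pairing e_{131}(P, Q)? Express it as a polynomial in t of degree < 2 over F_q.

40167242699 + 44044599185435*t

Alternating bilinearity on E[131] (values in mu_{131} in F_{64215254640071^2}) gives e(P',Q') = e(P,Q)^det(M).
127*73 - 97*99 = -332; reduced mod 131: det = 61, inverse 58.
Miller loop for e_{131} over F_{64215254640071^2}: bits of 131 = 10000011; 7 double steps + 2 add steps, l/v at each.
Result: e(P',Q') = 2183190983396 + 44837617528839*t.
(2183190983396 + 44837617528839*t)^{58} mod (64215254640071,f) = 40167242699 + 44044599185435*t.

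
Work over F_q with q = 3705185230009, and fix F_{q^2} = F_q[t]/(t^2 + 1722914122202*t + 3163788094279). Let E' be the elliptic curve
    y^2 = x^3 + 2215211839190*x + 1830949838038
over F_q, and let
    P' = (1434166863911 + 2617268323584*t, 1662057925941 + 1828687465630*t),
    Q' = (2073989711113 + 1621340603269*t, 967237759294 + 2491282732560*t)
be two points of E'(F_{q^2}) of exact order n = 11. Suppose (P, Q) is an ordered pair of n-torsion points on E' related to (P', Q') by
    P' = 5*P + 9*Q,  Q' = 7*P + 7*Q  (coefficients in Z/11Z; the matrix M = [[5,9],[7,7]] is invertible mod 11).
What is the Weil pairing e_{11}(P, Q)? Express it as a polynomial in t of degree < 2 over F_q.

e_{11}(aP+bQ,cP+dQ) = e_{11}(P,Q)^(ad-bc); with (a,b,c,d)=(5,9,7,7) this gives the det-11 law.
det M = 5*7 - 9*7 = -28 = 5 (mod 11); 5^{-1} = 9 (mod 11).
Miller loop for e_{11} over F_{3705185230009^2}: bits of 11 = 1011; 3 double steps + 2 add steps, l/v at each.
Result: e(P',Q') = 1892534343595 + 2940420864768*t.
Raise to 9: e(P,Q) = 2004694819236 + 2996543490945*t in mu_{11}.

2004694819236 + 2996543490945*t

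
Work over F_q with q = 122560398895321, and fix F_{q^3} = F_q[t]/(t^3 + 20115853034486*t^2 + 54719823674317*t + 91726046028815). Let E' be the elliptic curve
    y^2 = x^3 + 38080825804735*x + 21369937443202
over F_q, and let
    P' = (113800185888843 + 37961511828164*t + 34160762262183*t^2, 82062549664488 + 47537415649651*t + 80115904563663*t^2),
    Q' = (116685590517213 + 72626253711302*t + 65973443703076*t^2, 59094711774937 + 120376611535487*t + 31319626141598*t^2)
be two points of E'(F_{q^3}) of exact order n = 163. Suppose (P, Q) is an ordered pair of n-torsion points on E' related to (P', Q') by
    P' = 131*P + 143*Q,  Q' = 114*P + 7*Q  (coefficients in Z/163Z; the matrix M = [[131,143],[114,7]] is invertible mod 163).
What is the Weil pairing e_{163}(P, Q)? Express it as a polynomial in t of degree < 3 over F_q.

e_{163}(aP+bQ,cP+dQ) = e_{163}(P,Q)^(ad-bc); with (a,b,c,d)=(131,143,114,7) this gives the det-163 law.
So e_{163}(P,Q) = e_{163}(P',Q')^{119}, since 100*119 = 1 mod 163.
Build f_{163,P'} and f_{163,Q'} via the 8-bit ladder of 163=10100011_2; evaluate at shifted divisors; quotient in F_{122560398895321^3}.
Miller gives e_{163}(P',Q') = 59912270870646 + 100155453896153*t + 9030213542498*t^2 in F_{122560398895321^3}.
Finally e_{163}(P,Q) = 83635154669732 + 27067982963423*t + 77843272956429*t^2.

83635154669732 + 27067982963423*t + 77843272956429*t^2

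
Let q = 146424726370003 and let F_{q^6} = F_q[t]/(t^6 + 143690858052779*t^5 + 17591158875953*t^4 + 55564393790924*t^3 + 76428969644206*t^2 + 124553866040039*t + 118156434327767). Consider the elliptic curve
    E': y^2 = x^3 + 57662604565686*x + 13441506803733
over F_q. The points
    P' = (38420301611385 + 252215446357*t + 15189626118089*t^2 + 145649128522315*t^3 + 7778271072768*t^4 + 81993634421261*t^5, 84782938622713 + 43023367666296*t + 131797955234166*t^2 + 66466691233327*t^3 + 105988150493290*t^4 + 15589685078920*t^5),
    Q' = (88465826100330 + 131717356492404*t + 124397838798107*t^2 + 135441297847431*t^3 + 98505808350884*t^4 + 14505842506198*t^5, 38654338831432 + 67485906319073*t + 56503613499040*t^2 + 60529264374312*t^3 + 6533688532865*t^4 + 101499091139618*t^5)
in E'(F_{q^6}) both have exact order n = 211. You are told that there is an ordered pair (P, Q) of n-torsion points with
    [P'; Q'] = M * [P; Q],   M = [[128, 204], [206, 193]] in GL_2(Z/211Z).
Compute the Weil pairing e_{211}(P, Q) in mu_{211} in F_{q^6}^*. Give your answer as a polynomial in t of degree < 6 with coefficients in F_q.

e_{211} is bilinear + alternating on E[211], so e_{211}(128*P + 204*Q, 206*P + 193*Q) = e_{211}(P,Q)^(128*193-204*206).
Inverting 193 mod 211: 82. Thus e_{211}(P,Q) = e(P',Q')^{82}.
Run Miller on y^2=x^3+57662604565686*x+13441506803733 over F_{146424726370003}: ladder 11010011 (8 bits); e = f_P(D_Q)/f_Q(D_P).
Miller gives e_{211}(P',Q') = 99375816335768 + 107543546985453*t + 69045464991087*t^2 + 13295142881556*t^3 + 5271088213888*t^4 + 8669953872791*t^5 in F_{146424726370003^6}.
Finally e_{211}(P,Q) = 19759953993308 + 139648045613343*t + 56581893195963*t^2 + 98161888033442*t^3 + 16057884974600*t^4 + 5719370535909*t^5.

19759953993308 + 139648045613343*t + 56581893195963*t^2 + 98161888033442*t^3 + 16057884974600*t^4 + 5719370535909*t^5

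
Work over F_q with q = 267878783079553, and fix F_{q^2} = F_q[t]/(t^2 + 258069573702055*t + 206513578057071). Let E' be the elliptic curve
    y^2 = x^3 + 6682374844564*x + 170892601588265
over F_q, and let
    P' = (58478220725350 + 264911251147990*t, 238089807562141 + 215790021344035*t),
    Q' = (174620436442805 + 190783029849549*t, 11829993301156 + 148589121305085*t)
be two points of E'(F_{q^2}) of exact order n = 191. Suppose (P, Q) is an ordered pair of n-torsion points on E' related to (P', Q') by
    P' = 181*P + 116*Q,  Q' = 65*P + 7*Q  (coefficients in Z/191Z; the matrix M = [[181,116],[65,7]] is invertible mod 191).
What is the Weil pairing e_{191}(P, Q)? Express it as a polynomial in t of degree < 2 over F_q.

202136224917534 + 85644513100022*t

Since e_{191}(P,P)=e_{191}(Q,Q)=1 and e_{191}(Q,P)=e_{191}(P,Q)^{-1}, expanding e_{191}(181*P + 116*Q,65*P + 7*Q) leaves e(P,Q)^det(M).
det M = 181*7 - 116*65 = -6273 = 30 (mod 191); 30^{-1} = 121 (mod 191).
Miller loop for e_{191} over F_{267878783079553^2}: bits of 191 = 10111111; 7 double steps + 6 add steps, l/v at each.
Miller gives e_{191}(P',Q') = 214126597937162 + 6195051887629*t in F_{267878783079553^2}.
e_{191}(P,Q) = (214126597937162 + 6195051887629*t)^{121} = 202136224917534 + 85644513100022*t.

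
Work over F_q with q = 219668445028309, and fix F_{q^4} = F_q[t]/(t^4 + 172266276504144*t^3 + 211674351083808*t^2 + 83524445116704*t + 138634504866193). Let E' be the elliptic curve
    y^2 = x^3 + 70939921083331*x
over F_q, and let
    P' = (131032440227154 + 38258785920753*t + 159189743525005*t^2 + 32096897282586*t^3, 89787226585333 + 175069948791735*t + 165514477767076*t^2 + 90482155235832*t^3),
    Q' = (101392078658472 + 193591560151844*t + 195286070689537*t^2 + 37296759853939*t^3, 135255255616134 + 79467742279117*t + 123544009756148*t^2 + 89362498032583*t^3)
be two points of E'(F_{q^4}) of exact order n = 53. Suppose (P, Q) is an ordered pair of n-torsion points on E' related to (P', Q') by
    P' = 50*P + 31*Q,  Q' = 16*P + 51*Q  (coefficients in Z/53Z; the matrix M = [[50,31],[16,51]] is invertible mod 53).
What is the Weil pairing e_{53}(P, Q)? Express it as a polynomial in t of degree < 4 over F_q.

e_{53} is bilinear + alternating on E[53], so e_{53}(50*P + 31*Q, 16*P + 51*Q) = e_{53}(P,Q)^(50*51-31*16).
So e_{53}(P,Q) = e_{53}(P',Q')^{4}, since 40*4 = 1 mod 53.
Miller loop for e_{53} over F_{219668445028309^4}: bits of 53 = 110101; 5 double steps + 3 add steps, l/v at each.
f_P(D_Q)/f_Q(D_P) = 207740262458415 + 42978267104632*t + 130143449563372*t^2 + 100310551686124*t^3.
Hence e(P,Q) = 122040783659975 + 48171900733299*t + 97663030976604*t^2 + 166750602197563*t^3 in F_{219668445028309^4}^*.

122040783659975 + 48171900733299*t + 97663030976604*t^2 + 166750602197563*t^3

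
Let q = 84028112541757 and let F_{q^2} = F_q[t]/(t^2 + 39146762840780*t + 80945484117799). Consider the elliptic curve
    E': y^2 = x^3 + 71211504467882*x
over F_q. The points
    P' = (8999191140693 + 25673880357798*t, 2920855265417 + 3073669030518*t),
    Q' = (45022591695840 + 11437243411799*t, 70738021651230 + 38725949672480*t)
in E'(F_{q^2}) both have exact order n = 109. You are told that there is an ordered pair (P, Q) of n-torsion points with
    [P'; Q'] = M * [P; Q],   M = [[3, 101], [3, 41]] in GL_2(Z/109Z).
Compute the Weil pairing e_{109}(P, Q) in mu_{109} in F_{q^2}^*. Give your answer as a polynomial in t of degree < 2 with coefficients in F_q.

20266315707612 + 60006248702141*t

Since e_{109}(P,P)=e_{109}(Q,Q)=1 and e_{109}(Q,P)=e_{109}(P,Q)^{-1}, expanding e_{109}(3*P + 101*Q,3*P + 41*Q) leaves e(P,Q)^det(M).
det(M) mod 109 = 38; its inverse in (Z/109)^* is 66 (check: 38*66 mod 109 = 1).
n = 109 = (1101101)_2 (7 bits, wt 5); accumulate f_{109,P'}(Q'+S)/f_{109,P'}(S) along the 6-step ladder.
Result: e(P',Q') = 12535317863065 + 69161753856097*t.
Hence e(P,Q) = 20266315707612 + 60006248702141*t in F_{84028112541757^2}^*.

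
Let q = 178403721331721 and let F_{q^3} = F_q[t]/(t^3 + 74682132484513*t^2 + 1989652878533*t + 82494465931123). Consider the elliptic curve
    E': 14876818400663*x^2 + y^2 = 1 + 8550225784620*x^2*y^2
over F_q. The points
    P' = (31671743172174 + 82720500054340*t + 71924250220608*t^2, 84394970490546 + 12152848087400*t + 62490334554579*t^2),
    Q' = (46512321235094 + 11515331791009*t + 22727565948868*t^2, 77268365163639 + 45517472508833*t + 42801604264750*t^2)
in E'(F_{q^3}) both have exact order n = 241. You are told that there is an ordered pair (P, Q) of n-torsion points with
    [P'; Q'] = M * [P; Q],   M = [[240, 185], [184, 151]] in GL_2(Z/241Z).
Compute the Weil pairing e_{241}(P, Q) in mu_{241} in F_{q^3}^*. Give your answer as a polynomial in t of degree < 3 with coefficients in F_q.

121807547526598 + 82542163368308*t + 112560022073976*t^2

Alternating bilinearity on E[241] (values in mu_{241} in F_{178403721331721^3}) gives e(P',Q') = e(P,Q)^det(M).
240*151 - 185*184 = 2200; reduced mod 241: det = 31, inverse 70.
Edwards a_E,d_E -> Montgomery A=158226984826914,B=69376490943022 -> Weierstrass 16652387104455,0 via alpha=152574275140648,beta=46182578486941.
Build f_{241,P'} and f_{241,Q'} via the 8-bit ladder of 241=11110001_2; evaluate at shifted divisors; quotient in F_{178403721331721^3}.
e_{241}(P',Q') = 893863117661 + 72602087134355*t + 101708598498604*t^2.
(893863117661 + 72602087134355*t + 101708598498604*t^2)^{70} mod (178403721331721,f) = 121807547526598 + 82542163368308*t + 112560022073976*t^2.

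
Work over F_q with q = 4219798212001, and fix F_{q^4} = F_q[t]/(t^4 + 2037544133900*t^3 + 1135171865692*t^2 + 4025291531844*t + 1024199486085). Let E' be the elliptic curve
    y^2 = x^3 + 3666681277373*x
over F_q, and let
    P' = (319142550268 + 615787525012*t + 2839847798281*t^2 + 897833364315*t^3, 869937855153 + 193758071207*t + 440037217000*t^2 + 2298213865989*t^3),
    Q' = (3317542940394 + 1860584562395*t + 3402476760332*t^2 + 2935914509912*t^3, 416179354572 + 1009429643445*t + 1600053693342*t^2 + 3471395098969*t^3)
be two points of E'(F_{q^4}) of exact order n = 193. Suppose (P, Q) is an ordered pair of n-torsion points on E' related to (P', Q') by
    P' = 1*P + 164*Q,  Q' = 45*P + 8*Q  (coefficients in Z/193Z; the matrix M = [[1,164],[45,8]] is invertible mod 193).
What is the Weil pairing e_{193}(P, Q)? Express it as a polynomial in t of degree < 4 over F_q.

3133621251117 + 3123108399406*t + 511915093797*t^2 + 3828025118545*t^3

e_{193} is bilinear + alternating on E[193], so e_{193}(1*P + 164*Q, 45*P + 8*Q) = e_{193}(P,Q)^(1*8-164*45).
det M = 1*8 - 164*45 = -7372 = 155 (mod 193); 155^{-1} = 66 (mod 193).
Build f_{193,P'} and f_{193,Q'} via the 8-bit ladder of 193=11000001_2; evaluate at shifted divisors; quotient in F_{4219798212001^4}.
Result: e(P',Q') = 84755920757 + 1745229241029*t + 3568630781120*t^2 + 1386437514782*t^3.
Hence e(P,Q) = 3133621251117 + 3123108399406*t + 511915093797*t^2 + 3828025118545*t^3 in F_{4219798212001^4}^*.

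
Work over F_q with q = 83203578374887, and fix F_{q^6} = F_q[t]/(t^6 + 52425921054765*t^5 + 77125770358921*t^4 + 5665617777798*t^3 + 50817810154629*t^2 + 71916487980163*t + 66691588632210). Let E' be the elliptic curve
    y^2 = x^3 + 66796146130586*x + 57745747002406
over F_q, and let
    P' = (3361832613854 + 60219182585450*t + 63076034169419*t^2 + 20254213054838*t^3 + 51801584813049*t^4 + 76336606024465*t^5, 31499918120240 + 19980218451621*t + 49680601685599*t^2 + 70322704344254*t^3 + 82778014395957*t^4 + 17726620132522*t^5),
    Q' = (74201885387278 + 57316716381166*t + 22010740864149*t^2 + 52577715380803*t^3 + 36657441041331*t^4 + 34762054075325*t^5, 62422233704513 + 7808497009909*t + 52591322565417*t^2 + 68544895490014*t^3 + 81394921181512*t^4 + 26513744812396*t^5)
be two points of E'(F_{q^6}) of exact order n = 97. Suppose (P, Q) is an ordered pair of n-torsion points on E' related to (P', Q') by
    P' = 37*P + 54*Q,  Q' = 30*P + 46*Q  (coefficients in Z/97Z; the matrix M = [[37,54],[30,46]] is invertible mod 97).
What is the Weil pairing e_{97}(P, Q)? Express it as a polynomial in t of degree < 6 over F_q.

Alternating bilinearity on E[97] (values in mu_{97} in F_{83203578374887^6}) gives e(P',Q') = e(P,Q)^det(M).
So e_{97}(P,Q) = e_{97}(P',Q')^{84}, since 82*84 = 1 mod 97.
Run Miller on y^2=x^3+66796146130586*x+57745747002406 over F_{83203578374887}: ladder 1100001 (7 bits); e = f_P(D_Q)/f_Q(D_P).
The quotient is 46216500462134 + 62333525952229*t + 65136193335770*t^2 + 83048947057153*t^3 + 46511677761165*t^4 + 80054179596237*t^5.
Finally e_{97}(P,Q) = 6072503010924 + 39855220945936*t + 50406672646671*t^2 + 45671223154540*t^3 + 56820841763471*t^4 + 51273262980378*t^5.

6072503010924 + 39855220945936*t + 50406672646671*t^2 + 45671223154540*t^3 + 56820841763471*t^4 + 51273262980378*t^5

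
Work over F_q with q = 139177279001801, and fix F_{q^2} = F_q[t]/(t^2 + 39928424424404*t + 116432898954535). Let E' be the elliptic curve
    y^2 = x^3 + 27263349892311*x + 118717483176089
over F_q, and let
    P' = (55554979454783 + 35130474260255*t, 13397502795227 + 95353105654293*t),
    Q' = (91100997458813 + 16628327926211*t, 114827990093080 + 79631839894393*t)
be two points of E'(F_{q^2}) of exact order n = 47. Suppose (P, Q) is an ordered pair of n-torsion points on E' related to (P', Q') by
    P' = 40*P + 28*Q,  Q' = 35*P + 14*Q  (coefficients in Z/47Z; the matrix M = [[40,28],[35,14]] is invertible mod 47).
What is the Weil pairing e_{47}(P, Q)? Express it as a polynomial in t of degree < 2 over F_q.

103024672885499 + 98145022164475*t

Alternating bilinearity on E[47] (values in mu_{47} in F_{139177279001801^2}) gives e(P',Q') = e(P,Q)^det(M).
det M = 40*14 - 28*35 = -420 = 3 (mod 47); 3^{-1} = 16 (mod 47).
n = 47 = (101111)_2 (6 bits, wt 5); accumulate f_{47,P'}(Q'+S)/f_{47,P'}(S) along the 5-step ladder.
So e_{47}(P',Q') = 33815494950717 + 123306293437753*t.
e_{47}(P,Q) = (33815494950717 + 123306293437753*t)^{16} = 103024672885499 + 98145022164475*t.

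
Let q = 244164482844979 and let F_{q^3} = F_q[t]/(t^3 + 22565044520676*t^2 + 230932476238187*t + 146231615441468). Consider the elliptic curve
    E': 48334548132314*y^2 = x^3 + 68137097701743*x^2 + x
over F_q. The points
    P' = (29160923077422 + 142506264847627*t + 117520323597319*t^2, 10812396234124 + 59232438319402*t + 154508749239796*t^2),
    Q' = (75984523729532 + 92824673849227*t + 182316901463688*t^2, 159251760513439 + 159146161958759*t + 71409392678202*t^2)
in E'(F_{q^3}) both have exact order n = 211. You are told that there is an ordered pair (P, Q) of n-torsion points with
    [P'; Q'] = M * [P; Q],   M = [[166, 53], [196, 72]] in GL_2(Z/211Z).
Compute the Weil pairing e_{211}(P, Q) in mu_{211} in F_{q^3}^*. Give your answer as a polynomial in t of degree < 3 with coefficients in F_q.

183085528523303 + 192833897621258*t + 13465811707005*t^2

Under M = [[166,53],[196,72]] in GL_2(Z/211), e_{211}(P',Q') = e_{211}(P,Q)^(166*72-53*196 mod 211).
Inverting 87 mod 211: 114. Thus e_{211}(P,Q) = e(P',Q')^{114}.
Set x_W=91818265669903*u+22915114949188, y_W=91818265669903*v; then E': y_W^2=x_W^3+166733542726086*x_W+11462253352689.
8-bit Miller (11010011) on E'/F_{244164482844979} with a'=166733542726086, b'=11462253352689: accumulate tangent/chord ratios at Q'+S and P'+S'.
Result: e(P',Q') = 45659200483722 + 237387686585284*t + 178357983888142*t^2.
Finally e_{211}(P,Q) = 183085528523303 + 192833897621258*t + 13465811707005*t^2.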